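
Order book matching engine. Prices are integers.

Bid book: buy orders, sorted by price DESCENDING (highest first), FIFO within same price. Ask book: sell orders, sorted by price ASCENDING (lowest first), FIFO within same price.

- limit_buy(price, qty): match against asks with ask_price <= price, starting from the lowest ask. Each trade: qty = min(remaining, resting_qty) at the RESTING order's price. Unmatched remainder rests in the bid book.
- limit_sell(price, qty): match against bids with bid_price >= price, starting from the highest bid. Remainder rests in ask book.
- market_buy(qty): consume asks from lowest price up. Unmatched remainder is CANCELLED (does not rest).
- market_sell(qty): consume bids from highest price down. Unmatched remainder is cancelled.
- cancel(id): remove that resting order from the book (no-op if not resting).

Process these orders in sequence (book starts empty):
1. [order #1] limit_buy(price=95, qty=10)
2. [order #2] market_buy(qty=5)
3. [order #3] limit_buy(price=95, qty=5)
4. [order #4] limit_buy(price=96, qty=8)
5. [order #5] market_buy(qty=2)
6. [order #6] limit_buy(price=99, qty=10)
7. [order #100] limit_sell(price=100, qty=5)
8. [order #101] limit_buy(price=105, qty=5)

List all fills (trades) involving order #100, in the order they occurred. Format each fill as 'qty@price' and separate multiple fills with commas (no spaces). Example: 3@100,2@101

After op 1 [order #1] limit_buy(price=95, qty=10): fills=none; bids=[#1:10@95] asks=[-]
After op 2 [order #2] market_buy(qty=5): fills=none; bids=[#1:10@95] asks=[-]
After op 3 [order #3] limit_buy(price=95, qty=5): fills=none; bids=[#1:10@95 #3:5@95] asks=[-]
After op 4 [order #4] limit_buy(price=96, qty=8): fills=none; bids=[#4:8@96 #1:10@95 #3:5@95] asks=[-]
After op 5 [order #5] market_buy(qty=2): fills=none; bids=[#4:8@96 #1:10@95 #3:5@95] asks=[-]
After op 6 [order #6] limit_buy(price=99, qty=10): fills=none; bids=[#6:10@99 #4:8@96 #1:10@95 #3:5@95] asks=[-]
After op 7 [order #100] limit_sell(price=100, qty=5): fills=none; bids=[#6:10@99 #4:8@96 #1:10@95 #3:5@95] asks=[#100:5@100]
After op 8 [order #101] limit_buy(price=105, qty=5): fills=#101x#100:5@100; bids=[#6:10@99 #4:8@96 #1:10@95 #3:5@95] asks=[-]

Answer: 5@100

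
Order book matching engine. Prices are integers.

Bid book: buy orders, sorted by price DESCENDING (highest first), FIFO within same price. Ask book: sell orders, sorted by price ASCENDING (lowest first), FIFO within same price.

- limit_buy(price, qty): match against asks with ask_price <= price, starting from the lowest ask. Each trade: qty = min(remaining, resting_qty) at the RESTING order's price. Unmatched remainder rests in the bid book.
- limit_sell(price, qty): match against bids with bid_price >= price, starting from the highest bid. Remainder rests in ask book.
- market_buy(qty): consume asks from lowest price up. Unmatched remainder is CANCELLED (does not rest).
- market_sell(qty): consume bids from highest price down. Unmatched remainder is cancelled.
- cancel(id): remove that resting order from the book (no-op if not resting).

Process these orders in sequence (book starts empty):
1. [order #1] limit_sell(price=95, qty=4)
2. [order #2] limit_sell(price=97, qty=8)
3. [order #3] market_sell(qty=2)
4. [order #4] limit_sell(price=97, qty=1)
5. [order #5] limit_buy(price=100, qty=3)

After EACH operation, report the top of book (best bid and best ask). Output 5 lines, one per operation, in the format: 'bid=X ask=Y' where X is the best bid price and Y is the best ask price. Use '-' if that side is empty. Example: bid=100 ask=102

Answer: bid=- ask=95
bid=- ask=95
bid=- ask=95
bid=- ask=95
bid=- ask=95

Derivation:
After op 1 [order #1] limit_sell(price=95, qty=4): fills=none; bids=[-] asks=[#1:4@95]
After op 2 [order #2] limit_sell(price=97, qty=8): fills=none; bids=[-] asks=[#1:4@95 #2:8@97]
After op 3 [order #3] market_sell(qty=2): fills=none; bids=[-] asks=[#1:4@95 #2:8@97]
After op 4 [order #4] limit_sell(price=97, qty=1): fills=none; bids=[-] asks=[#1:4@95 #2:8@97 #4:1@97]
After op 5 [order #5] limit_buy(price=100, qty=3): fills=#5x#1:3@95; bids=[-] asks=[#1:1@95 #2:8@97 #4:1@97]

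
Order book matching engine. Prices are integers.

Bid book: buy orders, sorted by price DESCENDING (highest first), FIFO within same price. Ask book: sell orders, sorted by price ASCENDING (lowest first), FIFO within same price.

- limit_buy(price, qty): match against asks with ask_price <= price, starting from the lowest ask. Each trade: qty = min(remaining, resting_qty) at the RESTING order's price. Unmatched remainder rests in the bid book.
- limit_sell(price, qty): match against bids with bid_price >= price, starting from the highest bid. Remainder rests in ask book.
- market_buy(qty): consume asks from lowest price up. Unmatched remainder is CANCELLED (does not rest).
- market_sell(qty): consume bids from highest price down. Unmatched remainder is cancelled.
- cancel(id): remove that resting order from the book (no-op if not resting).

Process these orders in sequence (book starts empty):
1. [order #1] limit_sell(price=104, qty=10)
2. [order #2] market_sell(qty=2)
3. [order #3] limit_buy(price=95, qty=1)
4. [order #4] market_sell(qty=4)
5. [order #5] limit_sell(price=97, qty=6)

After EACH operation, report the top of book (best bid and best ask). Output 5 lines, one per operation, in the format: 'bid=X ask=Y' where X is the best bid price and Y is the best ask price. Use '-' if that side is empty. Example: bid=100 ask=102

Answer: bid=- ask=104
bid=- ask=104
bid=95 ask=104
bid=- ask=104
bid=- ask=97

Derivation:
After op 1 [order #1] limit_sell(price=104, qty=10): fills=none; bids=[-] asks=[#1:10@104]
After op 2 [order #2] market_sell(qty=2): fills=none; bids=[-] asks=[#1:10@104]
After op 3 [order #3] limit_buy(price=95, qty=1): fills=none; bids=[#3:1@95] asks=[#1:10@104]
After op 4 [order #4] market_sell(qty=4): fills=#3x#4:1@95; bids=[-] asks=[#1:10@104]
After op 5 [order #5] limit_sell(price=97, qty=6): fills=none; bids=[-] asks=[#5:6@97 #1:10@104]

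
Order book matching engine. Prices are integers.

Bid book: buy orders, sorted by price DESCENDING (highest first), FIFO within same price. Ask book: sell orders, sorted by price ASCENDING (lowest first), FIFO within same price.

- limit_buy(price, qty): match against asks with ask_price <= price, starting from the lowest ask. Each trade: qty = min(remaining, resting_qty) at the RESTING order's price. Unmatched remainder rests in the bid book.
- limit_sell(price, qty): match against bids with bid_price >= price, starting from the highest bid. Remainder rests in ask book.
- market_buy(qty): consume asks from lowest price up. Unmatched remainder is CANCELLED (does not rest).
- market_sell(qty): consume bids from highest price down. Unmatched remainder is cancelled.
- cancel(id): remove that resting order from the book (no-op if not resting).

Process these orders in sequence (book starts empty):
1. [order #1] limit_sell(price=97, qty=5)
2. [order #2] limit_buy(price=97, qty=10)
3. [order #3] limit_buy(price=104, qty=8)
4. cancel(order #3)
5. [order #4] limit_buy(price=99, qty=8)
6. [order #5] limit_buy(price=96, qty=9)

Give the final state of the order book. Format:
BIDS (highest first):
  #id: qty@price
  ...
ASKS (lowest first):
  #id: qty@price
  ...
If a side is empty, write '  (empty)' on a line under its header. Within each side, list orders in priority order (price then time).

After op 1 [order #1] limit_sell(price=97, qty=5): fills=none; bids=[-] asks=[#1:5@97]
After op 2 [order #2] limit_buy(price=97, qty=10): fills=#2x#1:5@97; bids=[#2:5@97] asks=[-]
After op 3 [order #3] limit_buy(price=104, qty=8): fills=none; bids=[#3:8@104 #2:5@97] asks=[-]
After op 4 cancel(order #3): fills=none; bids=[#2:5@97] asks=[-]
After op 5 [order #4] limit_buy(price=99, qty=8): fills=none; bids=[#4:8@99 #2:5@97] asks=[-]
After op 6 [order #5] limit_buy(price=96, qty=9): fills=none; bids=[#4:8@99 #2:5@97 #5:9@96] asks=[-]

Answer: BIDS (highest first):
  #4: 8@99
  #2: 5@97
  #5: 9@96
ASKS (lowest first):
  (empty)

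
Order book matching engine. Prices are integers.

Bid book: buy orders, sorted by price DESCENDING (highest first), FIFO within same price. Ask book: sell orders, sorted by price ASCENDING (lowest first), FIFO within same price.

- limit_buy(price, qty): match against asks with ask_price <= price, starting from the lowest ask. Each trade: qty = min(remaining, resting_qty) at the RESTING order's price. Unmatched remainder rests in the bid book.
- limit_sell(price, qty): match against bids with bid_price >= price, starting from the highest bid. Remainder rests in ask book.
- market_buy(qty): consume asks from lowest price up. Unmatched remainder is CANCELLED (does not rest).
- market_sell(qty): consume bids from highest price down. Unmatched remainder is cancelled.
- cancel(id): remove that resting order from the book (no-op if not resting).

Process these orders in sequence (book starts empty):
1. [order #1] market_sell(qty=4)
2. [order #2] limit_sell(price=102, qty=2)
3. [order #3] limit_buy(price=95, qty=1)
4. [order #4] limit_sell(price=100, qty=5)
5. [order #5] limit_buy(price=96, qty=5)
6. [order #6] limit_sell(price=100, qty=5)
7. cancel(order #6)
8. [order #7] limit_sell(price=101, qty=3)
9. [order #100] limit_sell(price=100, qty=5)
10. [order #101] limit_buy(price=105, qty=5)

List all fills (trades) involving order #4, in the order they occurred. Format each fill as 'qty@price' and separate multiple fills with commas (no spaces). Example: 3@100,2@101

After op 1 [order #1] market_sell(qty=4): fills=none; bids=[-] asks=[-]
After op 2 [order #2] limit_sell(price=102, qty=2): fills=none; bids=[-] asks=[#2:2@102]
After op 3 [order #3] limit_buy(price=95, qty=1): fills=none; bids=[#3:1@95] asks=[#2:2@102]
After op 4 [order #4] limit_sell(price=100, qty=5): fills=none; bids=[#3:1@95] asks=[#4:5@100 #2:2@102]
After op 5 [order #5] limit_buy(price=96, qty=5): fills=none; bids=[#5:5@96 #3:1@95] asks=[#4:5@100 #2:2@102]
After op 6 [order #6] limit_sell(price=100, qty=5): fills=none; bids=[#5:5@96 #3:1@95] asks=[#4:5@100 #6:5@100 #2:2@102]
After op 7 cancel(order #6): fills=none; bids=[#5:5@96 #3:1@95] asks=[#4:5@100 #2:2@102]
After op 8 [order #7] limit_sell(price=101, qty=3): fills=none; bids=[#5:5@96 #3:1@95] asks=[#4:5@100 #7:3@101 #2:2@102]
After op 9 [order #100] limit_sell(price=100, qty=5): fills=none; bids=[#5:5@96 #3:1@95] asks=[#4:5@100 #100:5@100 #7:3@101 #2:2@102]
After op 10 [order #101] limit_buy(price=105, qty=5): fills=#101x#4:5@100; bids=[#5:5@96 #3:1@95] asks=[#100:5@100 #7:3@101 #2:2@102]

Answer: 5@100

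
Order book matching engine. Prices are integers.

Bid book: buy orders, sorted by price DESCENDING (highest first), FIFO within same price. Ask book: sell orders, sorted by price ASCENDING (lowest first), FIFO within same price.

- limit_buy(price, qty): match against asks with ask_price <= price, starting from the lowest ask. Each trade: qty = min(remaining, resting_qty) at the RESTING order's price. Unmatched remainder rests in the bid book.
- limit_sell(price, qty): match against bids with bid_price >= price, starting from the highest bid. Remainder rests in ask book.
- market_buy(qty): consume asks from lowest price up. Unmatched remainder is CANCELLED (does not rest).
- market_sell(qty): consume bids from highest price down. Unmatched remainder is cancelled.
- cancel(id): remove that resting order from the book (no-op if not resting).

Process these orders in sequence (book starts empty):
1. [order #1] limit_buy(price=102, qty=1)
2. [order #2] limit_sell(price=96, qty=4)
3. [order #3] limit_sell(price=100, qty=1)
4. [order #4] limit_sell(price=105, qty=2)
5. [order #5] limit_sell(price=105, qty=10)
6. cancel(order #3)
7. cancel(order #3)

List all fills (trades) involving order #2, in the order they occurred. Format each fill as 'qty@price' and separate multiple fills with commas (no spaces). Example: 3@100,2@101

After op 1 [order #1] limit_buy(price=102, qty=1): fills=none; bids=[#1:1@102] asks=[-]
After op 2 [order #2] limit_sell(price=96, qty=4): fills=#1x#2:1@102; bids=[-] asks=[#2:3@96]
After op 3 [order #3] limit_sell(price=100, qty=1): fills=none; bids=[-] asks=[#2:3@96 #3:1@100]
After op 4 [order #4] limit_sell(price=105, qty=2): fills=none; bids=[-] asks=[#2:3@96 #3:1@100 #4:2@105]
After op 5 [order #5] limit_sell(price=105, qty=10): fills=none; bids=[-] asks=[#2:3@96 #3:1@100 #4:2@105 #5:10@105]
After op 6 cancel(order #3): fills=none; bids=[-] asks=[#2:3@96 #4:2@105 #5:10@105]
After op 7 cancel(order #3): fills=none; bids=[-] asks=[#2:3@96 #4:2@105 #5:10@105]

Answer: 1@102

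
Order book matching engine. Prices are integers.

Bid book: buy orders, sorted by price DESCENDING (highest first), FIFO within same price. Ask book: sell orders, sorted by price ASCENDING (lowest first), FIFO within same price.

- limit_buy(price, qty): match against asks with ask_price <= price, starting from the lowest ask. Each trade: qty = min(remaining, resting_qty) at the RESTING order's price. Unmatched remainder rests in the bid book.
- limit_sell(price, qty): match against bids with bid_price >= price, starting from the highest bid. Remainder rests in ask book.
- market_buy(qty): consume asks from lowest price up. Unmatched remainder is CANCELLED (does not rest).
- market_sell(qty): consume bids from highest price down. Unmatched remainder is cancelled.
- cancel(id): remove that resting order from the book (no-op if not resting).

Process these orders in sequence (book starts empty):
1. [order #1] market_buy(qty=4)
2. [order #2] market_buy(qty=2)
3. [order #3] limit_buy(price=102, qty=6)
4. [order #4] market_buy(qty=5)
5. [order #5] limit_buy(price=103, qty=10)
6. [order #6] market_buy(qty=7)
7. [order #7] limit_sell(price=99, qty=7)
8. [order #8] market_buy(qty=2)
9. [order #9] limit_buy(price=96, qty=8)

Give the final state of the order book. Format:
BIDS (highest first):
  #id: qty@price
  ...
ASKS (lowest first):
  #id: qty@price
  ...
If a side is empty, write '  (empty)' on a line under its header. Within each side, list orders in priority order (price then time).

After op 1 [order #1] market_buy(qty=4): fills=none; bids=[-] asks=[-]
After op 2 [order #2] market_buy(qty=2): fills=none; bids=[-] asks=[-]
After op 3 [order #3] limit_buy(price=102, qty=6): fills=none; bids=[#3:6@102] asks=[-]
After op 4 [order #4] market_buy(qty=5): fills=none; bids=[#3:6@102] asks=[-]
After op 5 [order #5] limit_buy(price=103, qty=10): fills=none; bids=[#5:10@103 #3:6@102] asks=[-]
After op 6 [order #6] market_buy(qty=7): fills=none; bids=[#5:10@103 #3:6@102] asks=[-]
After op 7 [order #7] limit_sell(price=99, qty=7): fills=#5x#7:7@103; bids=[#5:3@103 #3:6@102] asks=[-]
After op 8 [order #8] market_buy(qty=2): fills=none; bids=[#5:3@103 #3:6@102] asks=[-]
After op 9 [order #9] limit_buy(price=96, qty=8): fills=none; bids=[#5:3@103 #3:6@102 #9:8@96] asks=[-]

Answer: BIDS (highest first):
  #5: 3@103
  #3: 6@102
  #9: 8@96
ASKS (lowest first):
  (empty)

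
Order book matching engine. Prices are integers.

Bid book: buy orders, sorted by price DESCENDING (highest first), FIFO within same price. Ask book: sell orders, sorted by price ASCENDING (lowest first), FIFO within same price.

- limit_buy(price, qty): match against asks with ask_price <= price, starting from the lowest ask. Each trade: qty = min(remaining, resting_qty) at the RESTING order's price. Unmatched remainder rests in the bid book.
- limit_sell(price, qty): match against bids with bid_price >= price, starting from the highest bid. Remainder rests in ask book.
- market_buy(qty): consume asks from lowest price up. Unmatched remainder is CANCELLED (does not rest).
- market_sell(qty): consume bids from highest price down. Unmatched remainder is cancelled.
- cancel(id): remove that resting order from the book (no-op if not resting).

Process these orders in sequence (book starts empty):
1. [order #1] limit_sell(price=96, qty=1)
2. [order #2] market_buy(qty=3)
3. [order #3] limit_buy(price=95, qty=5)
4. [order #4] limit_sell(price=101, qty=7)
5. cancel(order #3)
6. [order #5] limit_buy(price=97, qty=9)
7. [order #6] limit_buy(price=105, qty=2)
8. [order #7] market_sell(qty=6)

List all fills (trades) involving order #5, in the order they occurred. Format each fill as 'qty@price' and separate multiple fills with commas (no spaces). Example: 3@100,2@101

Answer: 6@97

Derivation:
After op 1 [order #1] limit_sell(price=96, qty=1): fills=none; bids=[-] asks=[#1:1@96]
After op 2 [order #2] market_buy(qty=3): fills=#2x#1:1@96; bids=[-] asks=[-]
After op 3 [order #3] limit_buy(price=95, qty=5): fills=none; bids=[#3:5@95] asks=[-]
After op 4 [order #4] limit_sell(price=101, qty=7): fills=none; bids=[#3:5@95] asks=[#4:7@101]
After op 5 cancel(order #3): fills=none; bids=[-] asks=[#4:7@101]
After op 6 [order #5] limit_buy(price=97, qty=9): fills=none; bids=[#5:9@97] asks=[#4:7@101]
After op 7 [order #6] limit_buy(price=105, qty=2): fills=#6x#4:2@101; bids=[#5:9@97] asks=[#4:5@101]
After op 8 [order #7] market_sell(qty=6): fills=#5x#7:6@97; bids=[#5:3@97] asks=[#4:5@101]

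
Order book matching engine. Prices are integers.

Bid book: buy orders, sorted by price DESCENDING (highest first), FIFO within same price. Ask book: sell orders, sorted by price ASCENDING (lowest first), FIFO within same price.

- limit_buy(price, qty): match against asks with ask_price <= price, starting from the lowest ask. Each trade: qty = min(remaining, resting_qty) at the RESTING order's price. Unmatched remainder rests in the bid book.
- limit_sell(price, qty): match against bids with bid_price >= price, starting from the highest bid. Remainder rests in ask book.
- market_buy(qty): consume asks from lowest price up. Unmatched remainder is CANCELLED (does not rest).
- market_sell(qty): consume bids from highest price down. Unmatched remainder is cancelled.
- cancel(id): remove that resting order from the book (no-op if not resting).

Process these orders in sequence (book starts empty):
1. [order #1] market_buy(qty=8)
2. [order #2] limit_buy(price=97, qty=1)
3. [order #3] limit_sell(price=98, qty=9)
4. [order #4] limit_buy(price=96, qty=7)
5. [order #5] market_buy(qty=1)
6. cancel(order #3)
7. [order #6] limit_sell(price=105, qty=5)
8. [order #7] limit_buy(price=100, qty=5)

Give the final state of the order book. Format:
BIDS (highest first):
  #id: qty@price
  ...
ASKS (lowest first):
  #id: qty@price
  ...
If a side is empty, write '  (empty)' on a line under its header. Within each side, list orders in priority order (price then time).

Answer: BIDS (highest first):
  #7: 5@100
  #2: 1@97
  #4: 7@96
ASKS (lowest first):
  #6: 5@105

Derivation:
After op 1 [order #1] market_buy(qty=8): fills=none; bids=[-] asks=[-]
After op 2 [order #2] limit_buy(price=97, qty=1): fills=none; bids=[#2:1@97] asks=[-]
After op 3 [order #3] limit_sell(price=98, qty=9): fills=none; bids=[#2:1@97] asks=[#3:9@98]
After op 4 [order #4] limit_buy(price=96, qty=7): fills=none; bids=[#2:1@97 #4:7@96] asks=[#3:9@98]
After op 5 [order #5] market_buy(qty=1): fills=#5x#3:1@98; bids=[#2:1@97 #4:7@96] asks=[#3:8@98]
After op 6 cancel(order #3): fills=none; bids=[#2:1@97 #4:7@96] asks=[-]
After op 7 [order #6] limit_sell(price=105, qty=5): fills=none; bids=[#2:1@97 #4:7@96] asks=[#6:5@105]
After op 8 [order #7] limit_buy(price=100, qty=5): fills=none; bids=[#7:5@100 #2:1@97 #4:7@96] asks=[#6:5@105]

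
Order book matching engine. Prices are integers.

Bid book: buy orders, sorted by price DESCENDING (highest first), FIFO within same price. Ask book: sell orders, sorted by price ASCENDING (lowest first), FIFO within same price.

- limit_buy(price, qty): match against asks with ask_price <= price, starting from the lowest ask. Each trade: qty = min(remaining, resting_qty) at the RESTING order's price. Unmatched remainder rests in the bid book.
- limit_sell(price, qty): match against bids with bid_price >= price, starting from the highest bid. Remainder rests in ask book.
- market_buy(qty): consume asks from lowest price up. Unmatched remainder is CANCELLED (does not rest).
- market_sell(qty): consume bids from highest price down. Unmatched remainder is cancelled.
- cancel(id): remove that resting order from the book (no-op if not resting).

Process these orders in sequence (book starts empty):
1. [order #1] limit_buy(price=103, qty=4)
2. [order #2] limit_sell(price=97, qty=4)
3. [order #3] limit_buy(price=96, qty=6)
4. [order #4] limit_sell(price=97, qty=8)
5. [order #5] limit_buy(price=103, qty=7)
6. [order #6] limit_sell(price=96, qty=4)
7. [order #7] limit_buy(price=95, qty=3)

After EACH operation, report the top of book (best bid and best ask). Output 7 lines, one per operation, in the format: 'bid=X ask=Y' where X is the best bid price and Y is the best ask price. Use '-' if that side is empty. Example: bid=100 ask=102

After op 1 [order #1] limit_buy(price=103, qty=4): fills=none; bids=[#1:4@103] asks=[-]
After op 2 [order #2] limit_sell(price=97, qty=4): fills=#1x#2:4@103; bids=[-] asks=[-]
After op 3 [order #3] limit_buy(price=96, qty=6): fills=none; bids=[#3:6@96] asks=[-]
After op 4 [order #4] limit_sell(price=97, qty=8): fills=none; bids=[#3:6@96] asks=[#4:8@97]
After op 5 [order #5] limit_buy(price=103, qty=7): fills=#5x#4:7@97; bids=[#3:6@96] asks=[#4:1@97]
After op 6 [order #6] limit_sell(price=96, qty=4): fills=#3x#6:4@96; bids=[#3:2@96] asks=[#4:1@97]
After op 7 [order #7] limit_buy(price=95, qty=3): fills=none; bids=[#3:2@96 #7:3@95] asks=[#4:1@97]

Answer: bid=103 ask=-
bid=- ask=-
bid=96 ask=-
bid=96 ask=97
bid=96 ask=97
bid=96 ask=97
bid=96 ask=97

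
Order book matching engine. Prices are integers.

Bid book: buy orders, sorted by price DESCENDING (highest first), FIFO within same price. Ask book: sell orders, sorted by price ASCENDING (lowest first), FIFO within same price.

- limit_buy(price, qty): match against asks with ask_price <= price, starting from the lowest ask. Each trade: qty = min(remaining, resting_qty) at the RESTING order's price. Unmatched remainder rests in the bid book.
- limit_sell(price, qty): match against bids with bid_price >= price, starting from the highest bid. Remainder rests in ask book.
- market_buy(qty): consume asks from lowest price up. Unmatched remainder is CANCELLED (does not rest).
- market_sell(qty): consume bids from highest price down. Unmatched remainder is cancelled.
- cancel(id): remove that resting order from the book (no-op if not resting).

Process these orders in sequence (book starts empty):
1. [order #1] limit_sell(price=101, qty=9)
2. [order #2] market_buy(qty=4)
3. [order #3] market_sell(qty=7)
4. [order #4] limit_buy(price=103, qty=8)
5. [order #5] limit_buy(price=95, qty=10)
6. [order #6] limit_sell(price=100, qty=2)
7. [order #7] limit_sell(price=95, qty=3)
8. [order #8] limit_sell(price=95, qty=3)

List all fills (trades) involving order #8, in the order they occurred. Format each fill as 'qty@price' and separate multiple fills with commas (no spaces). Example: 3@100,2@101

Answer: 3@95

Derivation:
After op 1 [order #1] limit_sell(price=101, qty=9): fills=none; bids=[-] asks=[#1:9@101]
After op 2 [order #2] market_buy(qty=4): fills=#2x#1:4@101; bids=[-] asks=[#1:5@101]
After op 3 [order #3] market_sell(qty=7): fills=none; bids=[-] asks=[#1:5@101]
After op 4 [order #4] limit_buy(price=103, qty=8): fills=#4x#1:5@101; bids=[#4:3@103] asks=[-]
After op 5 [order #5] limit_buy(price=95, qty=10): fills=none; bids=[#4:3@103 #5:10@95] asks=[-]
After op 6 [order #6] limit_sell(price=100, qty=2): fills=#4x#6:2@103; bids=[#4:1@103 #5:10@95] asks=[-]
After op 7 [order #7] limit_sell(price=95, qty=3): fills=#4x#7:1@103 #5x#7:2@95; bids=[#5:8@95] asks=[-]
After op 8 [order #8] limit_sell(price=95, qty=3): fills=#5x#8:3@95; bids=[#5:5@95] asks=[-]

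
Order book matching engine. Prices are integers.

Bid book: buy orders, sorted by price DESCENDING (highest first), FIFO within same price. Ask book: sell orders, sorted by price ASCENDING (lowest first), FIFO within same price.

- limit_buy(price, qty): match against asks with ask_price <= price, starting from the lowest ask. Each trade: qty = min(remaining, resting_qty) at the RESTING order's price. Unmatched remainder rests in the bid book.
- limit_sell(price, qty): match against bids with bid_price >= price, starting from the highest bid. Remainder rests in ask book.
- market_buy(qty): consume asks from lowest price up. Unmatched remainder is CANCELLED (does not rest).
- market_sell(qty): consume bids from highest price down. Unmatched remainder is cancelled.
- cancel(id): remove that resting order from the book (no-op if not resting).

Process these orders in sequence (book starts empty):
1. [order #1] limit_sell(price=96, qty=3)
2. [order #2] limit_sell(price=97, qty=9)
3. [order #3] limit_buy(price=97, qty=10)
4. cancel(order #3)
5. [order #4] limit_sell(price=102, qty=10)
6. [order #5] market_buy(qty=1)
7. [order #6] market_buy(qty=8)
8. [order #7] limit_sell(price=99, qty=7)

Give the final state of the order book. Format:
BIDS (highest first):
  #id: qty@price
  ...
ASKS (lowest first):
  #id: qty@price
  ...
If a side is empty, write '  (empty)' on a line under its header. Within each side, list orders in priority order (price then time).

Answer: BIDS (highest first):
  (empty)
ASKS (lowest first):
  #7: 7@99
  #4: 3@102

Derivation:
After op 1 [order #1] limit_sell(price=96, qty=3): fills=none; bids=[-] asks=[#1:3@96]
After op 2 [order #2] limit_sell(price=97, qty=9): fills=none; bids=[-] asks=[#1:3@96 #2:9@97]
After op 3 [order #3] limit_buy(price=97, qty=10): fills=#3x#1:3@96 #3x#2:7@97; bids=[-] asks=[#2:2@97]
After op 4 cancel(order #3): fills=none; bids=[-] asks=[#2:2@97]
After op 5 [order #4] limit_sell(price=102, qty=10): fills=none; bids=[-] asks=[#2:2@97 #4:10@102]
After op 6 [order #5] market_buy(qty=1): fills=#5x#2:1@97; bids=[-] asks=[#2:1@97 #4:10@102]
After op 7 [order #6] market_buy(qty=8): fills=#6x#2:1@97 #6x#4:7@102; bids=[-] asks=[#4:3@102]
After op 8 [order #7] limit_sell(price=99, qty=7): fills=none; bids=[-] asks=[#7:7@99 #4:3@102]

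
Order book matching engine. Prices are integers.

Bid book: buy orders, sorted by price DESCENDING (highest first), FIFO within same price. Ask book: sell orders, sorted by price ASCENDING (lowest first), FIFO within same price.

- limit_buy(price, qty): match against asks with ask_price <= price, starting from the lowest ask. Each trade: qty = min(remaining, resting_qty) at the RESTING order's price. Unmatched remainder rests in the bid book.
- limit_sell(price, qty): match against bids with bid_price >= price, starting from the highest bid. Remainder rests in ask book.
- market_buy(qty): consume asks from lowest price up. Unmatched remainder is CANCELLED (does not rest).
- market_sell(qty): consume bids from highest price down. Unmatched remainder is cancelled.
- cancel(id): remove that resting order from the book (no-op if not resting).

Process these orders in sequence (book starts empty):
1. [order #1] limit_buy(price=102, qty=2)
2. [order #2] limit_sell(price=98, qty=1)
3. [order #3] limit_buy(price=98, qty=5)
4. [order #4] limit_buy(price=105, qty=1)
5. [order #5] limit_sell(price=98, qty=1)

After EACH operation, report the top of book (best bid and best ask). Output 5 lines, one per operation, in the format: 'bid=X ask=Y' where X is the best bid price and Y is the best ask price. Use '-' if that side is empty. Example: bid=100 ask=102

After op 1 [order #1] limit_buy(price=102, qty=2): fills=none; bids=[#1:2@102] asks=[-]
After op 2 [order #2] limit_sell(price=98, qty=1): fills=#1x#2:1@102; bids=[#1:1@102] asks=[-]
After op 3 [order #3] limit_buy(price=98, qty=5): fills=none; bids=[#1:1@102 #3:5@98] asks=[-]
After op 4 [order #4] limit_buy(price=105, qty=1): fills=none; bids=[#4:1@105 #1:1@102 #3:5@98] asks=[-]
After op 5 [order #5] limit_sell(price=98, qty=1): fills=#4x#5:1@105; bids=[#1:1@102 #3:5@98] asks=[-]

Answer: bid=102 ask=-
bid=102 ask=-
bid=102 ask=-
bid=105 ask=-
bid=102 ask=-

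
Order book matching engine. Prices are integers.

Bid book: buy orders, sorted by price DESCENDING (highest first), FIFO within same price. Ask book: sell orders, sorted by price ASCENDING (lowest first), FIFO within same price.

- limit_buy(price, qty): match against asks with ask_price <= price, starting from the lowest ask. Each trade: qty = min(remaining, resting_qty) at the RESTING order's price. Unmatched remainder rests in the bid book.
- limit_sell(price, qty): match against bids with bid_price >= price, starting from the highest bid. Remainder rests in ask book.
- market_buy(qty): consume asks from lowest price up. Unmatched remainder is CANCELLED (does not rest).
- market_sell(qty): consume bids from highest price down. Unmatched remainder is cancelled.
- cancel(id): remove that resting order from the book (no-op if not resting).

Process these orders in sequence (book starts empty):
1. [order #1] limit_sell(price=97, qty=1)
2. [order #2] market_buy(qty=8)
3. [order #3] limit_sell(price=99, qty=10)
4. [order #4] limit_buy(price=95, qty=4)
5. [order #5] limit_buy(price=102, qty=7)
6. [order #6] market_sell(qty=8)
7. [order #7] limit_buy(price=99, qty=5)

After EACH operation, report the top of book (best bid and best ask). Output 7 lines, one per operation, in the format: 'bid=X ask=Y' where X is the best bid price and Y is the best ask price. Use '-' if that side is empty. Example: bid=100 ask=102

After op 1 [order #1] limit_sell(price=97, qty=1): fills=none; bids=[-] asks=[#1:1@97]
After op 2 [order #2] market_buy(qty=8): fills=#2x#1:1@97; bids=[-] asks=[-]
After op 3 [order #3] limit_sell(price=99, qty=10): fills=none; bids=[-] asks=[#3:10@99]
After op 4 [order #4] limit_buy(price=95, qty=4): fills=none; bids=[#4:4@95] asks=[#3:10@99]
After op 5 [order #5] limit_buy(price=102, qty=7): fills=#5x#3:7@99; bids=[#4:4@95] asks=[#3:3@99]
After op 6 [order #6] market_sell(qty=8): fills=#4x#6:4@95; bids=[-] asks=[#3:3@99]
After op 7 [order #7] limit_buy(price=99, qty=5): fills=#7x#3:3@99; bids=[#7:2@99] asks=[-]

Answer: bid=- ask=97
bid=- ask=-
bid=- ask=99
bid=95 ask=99
bid=95 ask=99
bid=- ask=99
bid=99 ask=-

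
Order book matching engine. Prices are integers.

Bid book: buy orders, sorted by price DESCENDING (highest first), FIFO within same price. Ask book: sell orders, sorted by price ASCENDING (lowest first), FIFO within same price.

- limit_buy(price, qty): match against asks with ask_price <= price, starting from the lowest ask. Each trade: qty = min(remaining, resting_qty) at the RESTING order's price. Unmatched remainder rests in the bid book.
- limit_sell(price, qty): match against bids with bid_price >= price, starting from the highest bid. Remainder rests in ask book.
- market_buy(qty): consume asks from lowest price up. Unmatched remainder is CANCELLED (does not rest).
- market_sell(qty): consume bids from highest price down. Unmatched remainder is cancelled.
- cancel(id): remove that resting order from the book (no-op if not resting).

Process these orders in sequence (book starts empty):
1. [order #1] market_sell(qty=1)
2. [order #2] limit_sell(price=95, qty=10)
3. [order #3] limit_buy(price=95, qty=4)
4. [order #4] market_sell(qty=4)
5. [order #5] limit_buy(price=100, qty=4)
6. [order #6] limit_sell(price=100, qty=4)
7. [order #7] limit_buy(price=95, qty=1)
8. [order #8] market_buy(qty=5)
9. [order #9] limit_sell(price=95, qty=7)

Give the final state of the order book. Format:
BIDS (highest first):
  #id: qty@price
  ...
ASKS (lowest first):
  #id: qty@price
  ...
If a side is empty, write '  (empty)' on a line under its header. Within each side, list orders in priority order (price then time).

Answer: BIDS (highest first):
  (empty)
ASKS (lowest first):
  #9: 7@95

Derivation:
After op 1 [order #1] market_sell(qty=1): fills=none; bids=[-] asks=[-]
After op 2 [order #2] limit_sell(price=95, qty=10): fills=none; bids=[-] asks=[#2:10@95]
After op 3 [order #3] limit_buy(price=95, qty=4): fills=#3x#2:4@95; bids=[-] asks=[#2:6@95]
After op 4 [order #4] market_sell(qty=4): fills=none; bids=[-] asks=[#2:6@95]
After op 5 [order #5] limit_buy(price=100, qty=4): fills=#5x#2:4@95; bids=[-] asks=[#2:2@95]
After op 6 [order #6] limit_sell(price=100, qty=4): fills=none; bids=[-] asks=[#2:2@95 #6:4@100]
After op 7 [order #7] limit_buy(price=95, qty=1): fills=#7x#2:1@95; bids=[-] asks=[#2:1@95 #6:4@100]
After op 8 [order #8] market_buy(qty=5): fills=#8x#2:1@95 #8x#6:4@100; bids=[-] asks=[-]
After op 9 [order #9] limit_sell(price=95, qty=7): fills=none; bids=[-] asks=[#9:7@95]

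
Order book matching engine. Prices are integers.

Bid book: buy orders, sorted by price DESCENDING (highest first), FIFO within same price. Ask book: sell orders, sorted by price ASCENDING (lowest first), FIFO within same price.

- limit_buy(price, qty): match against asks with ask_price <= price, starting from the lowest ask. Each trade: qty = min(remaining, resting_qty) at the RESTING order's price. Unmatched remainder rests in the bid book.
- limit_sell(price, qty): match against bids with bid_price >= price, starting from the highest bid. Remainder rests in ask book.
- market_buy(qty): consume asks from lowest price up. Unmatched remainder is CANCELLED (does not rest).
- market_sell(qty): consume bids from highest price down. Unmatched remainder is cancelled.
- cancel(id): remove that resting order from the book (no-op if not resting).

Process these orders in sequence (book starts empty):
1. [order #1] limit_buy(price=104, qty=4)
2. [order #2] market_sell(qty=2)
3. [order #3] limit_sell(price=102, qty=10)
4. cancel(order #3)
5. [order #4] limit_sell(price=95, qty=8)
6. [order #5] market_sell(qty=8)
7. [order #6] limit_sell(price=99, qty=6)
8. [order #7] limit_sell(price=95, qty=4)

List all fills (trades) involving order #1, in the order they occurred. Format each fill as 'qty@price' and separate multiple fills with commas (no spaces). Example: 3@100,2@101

After op 1 [order #1] limit_buy(price=104, qty=4): fills=none; bids=[#1:4@104] asks=[-]
After op 2 [order #2] market_sell(qty=2): fills=#1x#2:2@104; bids=[#1:2@104] asks=[-]
After op 3 [order #3] limit_sell(price=102, qty=10): fills=#1x#3:2@104; bids=[-] asks=[#3:8@102]
After op 4 cancel(order #3): fills=none; bids=[-] asks=[-]
After op 5 [order #4] limit_sell(price=95, qty=8): fills=none; bids=[-] asks=[#4:8@95]
After op 6 [order #5] market_sell(qty=8): fills=none; bids=[-] asks=[#4:8@95]
After op 7 [order #6] limit_sell(price=99, qty=6): fills=none; bids=[-] asks=[#4:8@95 #6:6@99]
After op 8 [order #7] limit_sell(price=95, qty=4): fills=none; bids=[-] asks=[#4:8@95 #7:4@95 #6:6@99]

Answer: 2@104,2@104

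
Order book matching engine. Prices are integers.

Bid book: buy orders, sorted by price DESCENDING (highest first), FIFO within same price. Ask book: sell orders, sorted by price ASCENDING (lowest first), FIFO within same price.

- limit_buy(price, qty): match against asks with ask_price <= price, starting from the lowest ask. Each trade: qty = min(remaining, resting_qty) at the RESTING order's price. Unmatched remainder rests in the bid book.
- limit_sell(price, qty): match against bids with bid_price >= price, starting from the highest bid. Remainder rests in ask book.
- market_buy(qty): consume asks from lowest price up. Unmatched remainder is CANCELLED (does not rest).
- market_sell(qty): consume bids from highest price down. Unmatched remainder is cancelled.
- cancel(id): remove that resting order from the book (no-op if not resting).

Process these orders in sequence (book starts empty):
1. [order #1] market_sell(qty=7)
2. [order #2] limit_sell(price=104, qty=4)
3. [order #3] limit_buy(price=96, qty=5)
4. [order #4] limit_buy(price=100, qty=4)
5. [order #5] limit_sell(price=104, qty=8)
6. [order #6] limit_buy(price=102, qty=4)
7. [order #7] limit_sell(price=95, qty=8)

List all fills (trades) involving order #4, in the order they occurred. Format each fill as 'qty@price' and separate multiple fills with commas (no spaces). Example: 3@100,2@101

After op 1 [order #1] market_sell(qty=7): fills=none; bids=[-] asks=[-]
After op 2 [order #2] limit_sell(price=104, qty=4): fills=none; bids=[-] asks=[#2:4@104]
After op 3 [order #3] limit_buy(price=96, qty=5): fills=none; bids=[#3:5@96] asks=[#2:4@104]
After op 4 [order #4] limit_buy(price=100, qty=4): fills=none; bids=[#4:4@100 #3:5@96] asks=[#2:4@104]
After op 5 [order #5] limit_sell(price=104, qty=8): fills=none; bids=[#4:4@100 #3:5@96] asks=[#2:4@104 #5:8@104]
After op 6 [order #6] limit_buy(price=102, qty=4): fills=none; bids=[#6:4@102 #4:4@100 #3:5@96] asks=[#2:4@104 #5:8@104]
After op 7 [order #7] limit_sell(price=95, qty=8): fills=#6x#7:4@102 #4x#7:4@100; bids=[#3:5@96] asks=[#2:4@104 #5:8@104]

Answer: 4@100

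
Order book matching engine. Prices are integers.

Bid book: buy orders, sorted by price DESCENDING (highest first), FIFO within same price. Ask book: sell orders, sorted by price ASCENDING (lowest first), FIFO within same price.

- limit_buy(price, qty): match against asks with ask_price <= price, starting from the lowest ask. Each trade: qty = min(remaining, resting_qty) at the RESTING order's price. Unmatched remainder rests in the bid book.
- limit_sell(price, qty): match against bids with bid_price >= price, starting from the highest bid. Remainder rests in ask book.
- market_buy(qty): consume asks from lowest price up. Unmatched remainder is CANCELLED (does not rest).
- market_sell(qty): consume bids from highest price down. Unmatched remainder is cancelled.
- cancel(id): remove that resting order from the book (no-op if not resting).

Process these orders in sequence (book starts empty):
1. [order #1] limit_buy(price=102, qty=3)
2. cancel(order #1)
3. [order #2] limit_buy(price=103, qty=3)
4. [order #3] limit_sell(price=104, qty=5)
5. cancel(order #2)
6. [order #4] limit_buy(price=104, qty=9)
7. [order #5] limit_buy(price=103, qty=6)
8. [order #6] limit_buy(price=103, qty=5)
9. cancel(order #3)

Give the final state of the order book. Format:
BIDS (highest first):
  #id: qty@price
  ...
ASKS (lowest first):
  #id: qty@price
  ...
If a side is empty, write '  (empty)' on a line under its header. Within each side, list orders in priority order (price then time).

Answer: BIDS (highest first):
  #4: 4@104
  #5: 6@103
  #6: 5@103
ASKS (lowest first):
  (empty)

Derivation:
After op 1 [order #1] limit_buy(price=102, qty=3): fills=none; bids=[#1:3@102] asks=[-]
After op 2 cancel(order #1): fills=none; bids=[-] asks=[-]
After op 3 [order #2] limit_buy(price=103, qty=3): fills=none; bids=[#2:3@103] asks=[-]
After op 4 [order #3] limit_sell(price=104, qty=5): fills=none; bids=[#2:3@103] asks=[#3:5@104]
After op 5 cancel(order #2): fills=none; bids=[-] asks=[#3:5@104]
After op 6 [order #4] limit_buy(price=104, qty=9): fills=#4x#3:5@104; bids=[#4:4@104] asks=[-]
After op 7 [order #5] limit_buy(price=103, qty=6): fills=none; bids=[#4:4@104 #5:6@103] asks=[-]
After op 8 [order #6] limit_buy(price=103, qty=5): fills=none; bids=[#4:4@104 #5:6@103 #6:5@103] asks=[-]
After op 9 cancel(order #3): fills=none; bids=[#4:4@104 #5:6@103 #6:5@103] asks=[-]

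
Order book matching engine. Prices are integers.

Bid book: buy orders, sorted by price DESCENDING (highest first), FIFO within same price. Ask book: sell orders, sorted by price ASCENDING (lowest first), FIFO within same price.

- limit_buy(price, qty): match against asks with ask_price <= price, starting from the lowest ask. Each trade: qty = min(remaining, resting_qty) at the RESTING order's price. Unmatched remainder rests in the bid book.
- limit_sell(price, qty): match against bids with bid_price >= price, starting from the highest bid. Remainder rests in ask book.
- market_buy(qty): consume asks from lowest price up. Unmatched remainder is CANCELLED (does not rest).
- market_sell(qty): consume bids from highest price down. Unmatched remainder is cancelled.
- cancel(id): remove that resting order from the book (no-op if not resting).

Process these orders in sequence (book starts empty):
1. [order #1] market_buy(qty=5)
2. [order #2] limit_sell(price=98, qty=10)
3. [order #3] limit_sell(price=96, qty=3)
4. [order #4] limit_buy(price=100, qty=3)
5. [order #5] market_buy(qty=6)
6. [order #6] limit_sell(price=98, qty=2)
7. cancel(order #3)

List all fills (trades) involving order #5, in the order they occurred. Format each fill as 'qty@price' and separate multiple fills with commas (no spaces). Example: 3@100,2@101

After op 1 [order #1] market_buy(qty=5): fills=none; bids=[-] asks=[-]
After op 2 [order #2] limit_sell(price=98, qty=10): fills=none; bids=[-] asks=[#2:10@98]
After op 3 [order #3] limit_sell(price=96, qty=3): fills=none; bids=[-] asks=[#3:3@96 #2:10@98]
After op 4 [order #4] limit_buy(price=100, qty=3): fills=#4x#3:3@96; bids=[-] asks=[#2:10@98]
After op 5 [order #5] market_buy(qty=6): fills=#5x#2:6@98; bids=[-] asks=[#2:4@98]
After op 6 [order #6] limit_sell(price=98, qty=2): fills=none; bids=[-] asks=[#2:4@98 #6:2@98]
After op 7 cancel(order #3): fills=none; bids=[-] asks=[#2:4@98 #6:2@98]

Answer: 6@98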